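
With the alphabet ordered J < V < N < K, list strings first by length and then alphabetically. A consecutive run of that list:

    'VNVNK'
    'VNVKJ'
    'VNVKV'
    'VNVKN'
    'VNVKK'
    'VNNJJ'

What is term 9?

Advancing 3 positions from VNNJJ through VNNJJ → VNNJV → VNNJN reaches term 9.

VNNJK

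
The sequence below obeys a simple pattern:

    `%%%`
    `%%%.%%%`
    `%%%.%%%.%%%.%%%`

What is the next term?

Every step duplicates the string with '.' between the halves.
Doubling %%%.%%%.%%%.%%% with '.' between the halves:

%%%.%%%.%%%.%%%.%%%.%%%.%%%.%%%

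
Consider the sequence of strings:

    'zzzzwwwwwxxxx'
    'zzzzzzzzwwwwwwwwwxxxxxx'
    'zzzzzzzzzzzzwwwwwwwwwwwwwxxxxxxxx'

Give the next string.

zzzzzzzzzzzzzzzzwwwwwwwwwwwwwwwwwxxxxxxxxxx

The n-th term is 4n z's then 4n+1 w's then 2n+2 x's (n = 1, 2, …).
At n = 4 the blocks have lengths 16, 17, 10.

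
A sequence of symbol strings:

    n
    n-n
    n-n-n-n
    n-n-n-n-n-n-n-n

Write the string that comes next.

n-n-n-n-n-n-n-n-n-n-n-n-n-n-n-n

Every step duplicates the string with '-' between the halves.
So the next term is two copies of n-n-n-n-n-n-n-n with '-' between the halves.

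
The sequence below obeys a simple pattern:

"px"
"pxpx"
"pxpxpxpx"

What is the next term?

Every step duplicates the string.
Doubling pxpxpxpx:

pxpxpxpxpxpxpxpx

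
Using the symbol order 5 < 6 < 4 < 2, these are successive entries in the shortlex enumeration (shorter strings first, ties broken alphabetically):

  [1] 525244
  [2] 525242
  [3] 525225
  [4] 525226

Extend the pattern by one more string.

525224

The successor of 525226 increments the rightmost position that isn't already 2 and resets every position after it to 5.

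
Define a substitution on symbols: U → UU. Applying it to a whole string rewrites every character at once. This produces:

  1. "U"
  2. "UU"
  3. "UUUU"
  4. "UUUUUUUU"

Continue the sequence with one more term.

UUUUUUUUUUUUUUUU

Rewriting each symbol of UUUUUUUU: U→UU, U→UU, U→UU, U→UU, U→UU, U→UU, U→UU, U→UU, which concatenates to UU UU UU UU UU UU UU UU.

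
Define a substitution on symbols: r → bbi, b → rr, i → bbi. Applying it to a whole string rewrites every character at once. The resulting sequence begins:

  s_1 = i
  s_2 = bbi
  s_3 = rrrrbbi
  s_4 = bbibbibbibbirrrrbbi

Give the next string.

Rewriting the 19 symbols of bbibbibbibbirrrrbbi one by one yields rr rr bbi rr rr bbi rr rr bbi rr rr bbi bbi bbi bbi bbi rr rr bbi; concatenated:

rrrrbbirrrrbbirrrrbbirrrrbbibbibbibbibbirrrrbbi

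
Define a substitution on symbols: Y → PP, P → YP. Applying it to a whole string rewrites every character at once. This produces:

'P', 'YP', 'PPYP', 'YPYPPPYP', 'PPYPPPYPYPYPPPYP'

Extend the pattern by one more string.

Replace each of the 16 characters of PPYPPPYPYPYPPPYP in place — YP YP PP YP YP YP PP YP PP YP PP YP YP YP PP YP — and concatenate.

YPYPPPYPYPYPPPYPPPYPPPYPYPYPPPYP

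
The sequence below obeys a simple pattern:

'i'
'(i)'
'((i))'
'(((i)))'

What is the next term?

Every step adds ( to the front and ) to the end of the previous string.
Applying this once more to (((i))):

((((i))))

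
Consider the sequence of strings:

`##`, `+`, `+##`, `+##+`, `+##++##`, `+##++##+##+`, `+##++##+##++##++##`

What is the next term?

+##++##+##++##++##+##++##+##+

This is a Fibonacci-style word recurrence s(k) = s(k−1)·s(k−2): e.g. +·## = +##.
The next term joins +##++##+##++##++## and +##++##+##+.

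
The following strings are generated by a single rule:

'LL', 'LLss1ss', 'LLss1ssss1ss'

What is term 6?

LLss1ssss1ssss1ssss1ssss1ss

Each term is the previous one with ss1ss appended.
From LLss1ssss1ss, 3 further steps: LLss1ssss1ss → LLss1ssss1ssss1ss → LLss1ssss1ssss1ssss1ss → (answer).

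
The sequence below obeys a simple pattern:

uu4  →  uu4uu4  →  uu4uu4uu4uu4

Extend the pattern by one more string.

Each string is two copies of the previous one concatenated.
Doubling uu4uu4uu4uu4:

uu4uu4uu4uu4uu4uu4uu4uu4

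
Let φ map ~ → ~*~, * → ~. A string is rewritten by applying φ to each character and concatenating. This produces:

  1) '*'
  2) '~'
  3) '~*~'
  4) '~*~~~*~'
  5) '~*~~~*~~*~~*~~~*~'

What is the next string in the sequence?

Replace each of the 17 characters of ~*~~~*~~*~~*~~~*~ in place — ~*~ ~ ~*~ ~*~ ~*~ ~ ~*~ ~*~ ~ ~*~ ~*~ ~ ~*~ ~*~ ~*~ ~ ~*~ — and concatenate.

~*~~~*~~*~~*~~~*~~*~~~*~~*~~~*~~*~~*~~~*~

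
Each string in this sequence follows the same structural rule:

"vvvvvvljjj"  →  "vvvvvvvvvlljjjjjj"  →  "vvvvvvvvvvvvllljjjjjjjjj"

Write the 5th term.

vvvvvvvvvvvvvvvvvvllllljjjjjjjjjjjjjjj

Reading off run lengths: v runs 6, 9, 12; l runs 1, 2, 3; j runs 3, 6, 9 — each is linear in n (n = 1, 2, …).
Setting n = 5 gives 18, 5, 15 characters in each block.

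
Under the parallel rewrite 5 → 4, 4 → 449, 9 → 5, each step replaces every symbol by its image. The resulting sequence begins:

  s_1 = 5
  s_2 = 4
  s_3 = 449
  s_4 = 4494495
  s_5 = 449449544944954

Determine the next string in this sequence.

449449544944954449449544944954449

Applying the rule to each of the 15 symbols of 449449544944954 gives the pieces 449 449 5 449 449 5 4 449 449 5 449 449 5 4 449, which concatenate to the answer.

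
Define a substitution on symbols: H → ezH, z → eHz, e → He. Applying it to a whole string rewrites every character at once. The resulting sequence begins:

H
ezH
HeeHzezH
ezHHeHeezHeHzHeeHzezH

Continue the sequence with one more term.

HeeHzezHezHHeezHHeHeeHzezHHeezHeHzezHHeHeezHeHzHeeHzezH

Replace each of the 21 characters of ezHHeHeezHeHzHeeHzezH in place — He eHz ezH ezH He ezH He He eHz ezH He ezH eHz ezH He He ezH eHz He eHz ezH — and concatenate.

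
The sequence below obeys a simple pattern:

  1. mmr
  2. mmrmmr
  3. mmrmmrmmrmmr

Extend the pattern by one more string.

Every step duplicates the string.
One more doubling of mmrmmrmmrmmr gives the answer.

mmrmmrmmrmmrmmrmmrmmrmmr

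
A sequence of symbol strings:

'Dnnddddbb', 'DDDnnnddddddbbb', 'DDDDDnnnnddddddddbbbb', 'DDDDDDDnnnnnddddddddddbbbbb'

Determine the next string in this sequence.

DDDDDDDDDnnnnnnddddddddddddbbbbbb

Reading off run lengths: D runs 1, 3, 5, 7; n runs 2, 3, 4, 5; d runs 4, 6, 8, 10; b runs 2, 3, 4, 5 — each is linear in n (n = 1, 2, …).
For the next term, n = 5, so the run lengths are 9, 6, 12, 6.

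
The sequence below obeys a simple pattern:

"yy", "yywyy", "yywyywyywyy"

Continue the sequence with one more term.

Every step duplicates the string with 'w' between the halves.
One more doubling of yywyywyywyy gives the answer.

yywyywyywyywyywyywyywyy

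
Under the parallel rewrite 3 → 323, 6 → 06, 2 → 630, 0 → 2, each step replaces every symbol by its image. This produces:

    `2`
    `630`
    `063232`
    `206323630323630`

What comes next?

630206323630323063232323630323063232

Applying the rule to each of the 15 symbols of 206323630323630 gives the pieces 630 2 06 323 630 323 06 323 2 323 630 323 06 323 2, which concatenate to the answer.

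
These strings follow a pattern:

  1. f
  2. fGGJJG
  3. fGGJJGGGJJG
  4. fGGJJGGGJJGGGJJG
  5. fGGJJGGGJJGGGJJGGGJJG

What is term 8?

The strings grow by a fixed suffix GGJJG each time.
From fGGJJGGGJJGGGJJGGGJJG, 3 further steps: fGGJJGGGJJGGGJJGGGJJG → fGGJJGGGJJGGGJJGGGJJGGGJJG → fGGJJGGGJJGGGJJGGGJJGGGJJGGGJJG → (answer).

fGGJJGGGJJGGGJJGGGJJGGGJJGGGJJGGGJJG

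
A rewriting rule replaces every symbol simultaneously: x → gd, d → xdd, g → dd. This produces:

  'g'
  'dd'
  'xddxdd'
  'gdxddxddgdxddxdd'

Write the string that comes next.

ddxddgdxddxddgdxddxddddxddgdxddxddgdxddxdd

φ(gdxddxddgdxddxdd) expands symbol-by-symbol to dd xdd gd xdd xdd gd xdd xdd dd xdd gd xdd xdd gd xdd xdd; joining the 16 pieces gives the next term.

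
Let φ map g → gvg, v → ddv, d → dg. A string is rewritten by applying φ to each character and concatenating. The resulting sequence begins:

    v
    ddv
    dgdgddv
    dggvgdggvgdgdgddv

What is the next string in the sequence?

Applying the rule to each of the 17 symbols of dggvgdggvgdgdgddv gives the pieces dg gvg gvg ddv gvg dg gvg gvg ddv gvg dg gvg dg gvg dg dg ddv, which concatenate to the answer.

dggvggvgddvgvgdggvggvgddvgvgdggvgdggvgdgdgddv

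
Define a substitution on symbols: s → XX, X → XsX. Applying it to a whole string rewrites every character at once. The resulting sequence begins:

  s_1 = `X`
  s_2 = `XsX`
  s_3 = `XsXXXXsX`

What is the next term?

XsXXXXsXXsXXsXXsXXXXsX

Expanding XsXXXXsX: X→XsX, s→XX, X→XsX, X→XsX, X→XsX, X→XsX, s→XX, X→XsX. Concatenated: XsX XX XsX XsX XsX XsX XX XsX.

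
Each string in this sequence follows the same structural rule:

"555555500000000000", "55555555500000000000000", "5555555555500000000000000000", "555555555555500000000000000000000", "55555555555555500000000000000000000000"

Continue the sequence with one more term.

Reading off run lengths: 5 runs 7, 9, 11, 13, 15; 0 runs 11, 14, 17, 20, 23 — each is linear in n, where the shown terms are n = 3, 4, 5, 6, 7.
For the next term, n = 8, so the run lengths are 17, 26.

5555555555555555500000000000000000000000000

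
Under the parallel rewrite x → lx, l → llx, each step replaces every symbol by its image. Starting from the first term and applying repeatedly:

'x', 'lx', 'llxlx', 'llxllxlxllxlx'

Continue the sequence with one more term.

Rewriting the 13 symbols of llxllxlxllxlx one by one yields llx llx lx llx llx lx llx lx llx llx lx llx lx; concatenated:

llxllxlxllxllxlxllxlxllxllxlxllxlx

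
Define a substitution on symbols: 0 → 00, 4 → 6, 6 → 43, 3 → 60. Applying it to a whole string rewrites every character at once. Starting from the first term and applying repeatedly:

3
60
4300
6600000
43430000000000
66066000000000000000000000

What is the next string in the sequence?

4343004343000000000000000000000000000000000000000000

Replace each of the 26 characters of 66066000000000000000000000 in place — 43 43 00 43 43 00 00 00 00 00 00 00 00 00 00 00 00 00 00 00 00 00 00 00 00 00 — and concatenate.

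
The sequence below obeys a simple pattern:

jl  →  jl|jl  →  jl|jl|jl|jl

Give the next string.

Every step duplicates the string with '|' between the halves.
One more doubling of jl|jl|jl|jl gives the answer.

jl|jl|jl|jl|jl|jl|jl|jl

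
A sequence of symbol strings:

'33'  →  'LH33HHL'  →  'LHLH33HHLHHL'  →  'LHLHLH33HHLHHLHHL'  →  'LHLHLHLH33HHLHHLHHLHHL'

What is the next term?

LHLHLHLHLH33HHLHHLHHLHHLHHL

s(k+1) = LH·s(k)·HHL, so each term gains LH as a prefix and HHL as a suffix.
So the next term is LH·LHLHLHLH33HHLHHLHHLHHL·HHL.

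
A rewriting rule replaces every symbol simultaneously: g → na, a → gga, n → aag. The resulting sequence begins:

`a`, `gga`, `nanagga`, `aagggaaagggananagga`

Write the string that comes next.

ggagganananaggaggagganananaggaaagggaaagggananagga

Applying the rule to each of the 19 symbols of aagggaaagggananagga gives the pieces gga gga na na na gga gga gga na na na gga aag gga aag gga na na gga, which concatenate to the answer.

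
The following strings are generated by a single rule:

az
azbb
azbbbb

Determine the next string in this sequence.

The strings grow by a fixed suffix bb each time.
One more step from azbbbb gives the answer.

azbbbbbb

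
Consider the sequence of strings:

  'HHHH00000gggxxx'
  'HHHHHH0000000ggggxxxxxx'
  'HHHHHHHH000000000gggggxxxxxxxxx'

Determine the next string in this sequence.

The n-th term is 2n+2 H's then 2n+3 0's then n+2 g's then 3n x's (n = 1, 2, …).
At n = 4 the blocks have lengths 10, 11, 6, 12.

HHHHHHHHHH00000000000ggggggxxxxxxxxxxxx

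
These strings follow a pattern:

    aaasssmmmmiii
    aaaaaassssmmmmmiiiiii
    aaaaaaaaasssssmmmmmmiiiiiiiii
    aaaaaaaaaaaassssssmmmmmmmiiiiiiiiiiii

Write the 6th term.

aaaaaaaaaaaaaaaaaassssssssmmmmmmmmmiiiiiiiiiiiiiiiiii

Reading off run lengths: a runs 3, 6, 9, 12; s runs 3, 4, 5, 6; m runs 4, 5, 6, 7; i runs 3, 6, 9, 12 — each is linear in n (n = 1, 2, …).
For term 6, n = 6, so the run lengths are 18, 8, 9, 18.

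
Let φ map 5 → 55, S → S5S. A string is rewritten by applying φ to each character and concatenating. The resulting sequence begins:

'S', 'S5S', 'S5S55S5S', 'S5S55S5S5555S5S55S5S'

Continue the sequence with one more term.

Applying the rule to each of the 20 symbols of S5S55S5S5555S5S55S5S gives the pieces S5S 55 S5S 55 55 S5S 55 S5S 55 55 55 55 S5S 55 S5S 55 55 S5S 55 S5S, which concatenate to the answer.

S5S55S5S5555S5S55S5S55555555S5S55S5S5555S5S55S5S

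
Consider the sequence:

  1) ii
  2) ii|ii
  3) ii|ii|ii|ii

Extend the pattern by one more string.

ii|ii|ii|ii|ii|ii|ii|ii

Every step duplicates the string with '|' between the halves.
So the next term is two copies of ii|ii|ii|ii with '|' between the halves.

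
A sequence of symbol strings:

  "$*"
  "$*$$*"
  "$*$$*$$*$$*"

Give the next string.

Every step duplicates the string with '$' between the halves.
One more doubling of $*$$*$$*$$* gives the answer.

$*$$*$$*$$*$$*$$*$$*$$*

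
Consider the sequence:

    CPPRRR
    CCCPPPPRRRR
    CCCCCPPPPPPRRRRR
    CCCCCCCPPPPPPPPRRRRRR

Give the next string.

Each string has the form C^{2n-1} P^{2n} R^{n+2} (n = 1, 2, …).
For the next term, n = 5, so the run lengths are 9, 10, 7.

CCCCCCCCCPPPPPPPPPPRRRRRRR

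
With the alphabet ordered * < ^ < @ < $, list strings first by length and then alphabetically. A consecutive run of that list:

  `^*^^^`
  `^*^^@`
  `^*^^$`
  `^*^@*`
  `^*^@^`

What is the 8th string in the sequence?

Continuing the enumeration 3 steps past ^*^@^: ^*^@^ → ^*^@@ → ^*^@$ → (answer).

^*^$*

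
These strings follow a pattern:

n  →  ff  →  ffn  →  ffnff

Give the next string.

Each term (from the third on) is the previous term followed by the one before it: term 3 = ff·n = ffn.
So term 5 is ffnff·ffn.

ffnffffn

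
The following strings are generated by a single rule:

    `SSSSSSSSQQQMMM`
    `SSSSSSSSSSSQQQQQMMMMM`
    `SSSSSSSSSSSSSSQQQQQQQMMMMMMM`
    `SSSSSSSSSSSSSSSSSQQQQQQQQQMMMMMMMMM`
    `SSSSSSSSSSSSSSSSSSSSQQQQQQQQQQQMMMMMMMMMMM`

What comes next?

SSSSSSSSSSSSSSSSSSSSSSSQQQQQQQQQQQQQMMMMMMMMMMMMM

Term n consists of 3n+2 S's, followed by 2n-1 Q's, followed by 2n-1 M's, where the shown terms are n = 2, 3, 4, 5, 6.
At n = 7 the blocks have lengths 23, 13, 13.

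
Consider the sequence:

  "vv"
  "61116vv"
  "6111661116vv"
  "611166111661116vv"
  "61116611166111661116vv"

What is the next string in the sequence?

Every step adds 61116 at the front: s(k+1) = 61116·s(k).
Applying this once more to 61116611166111661116vv:

6111661116611166111661116vv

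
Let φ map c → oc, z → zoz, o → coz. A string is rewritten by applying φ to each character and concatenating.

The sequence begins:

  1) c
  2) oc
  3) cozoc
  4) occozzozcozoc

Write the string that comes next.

Rewriting the 13 symbols of occozzozcozoc one by one yields coz oc oc coz zoz zoz coz zoz oc coz zoz coz oc; concatenated:

cozococcozzozzozcozzozoccozzozcozoc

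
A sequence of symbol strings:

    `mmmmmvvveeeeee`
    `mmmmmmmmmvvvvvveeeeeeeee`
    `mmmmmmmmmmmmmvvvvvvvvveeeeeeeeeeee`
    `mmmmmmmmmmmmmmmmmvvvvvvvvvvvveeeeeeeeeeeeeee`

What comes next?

Term n consists of 4n+1 m's, followed by 3n v's, followed by 3n+3 e's (n = 1, 2, …).
For the next term, n = 5, so the run lengths are 21, 15, 18.

mmmmmmmmmmmmmmmmmmmmmvvvvvvvvvvvvvvveeeeeeeeeeeeeeeeee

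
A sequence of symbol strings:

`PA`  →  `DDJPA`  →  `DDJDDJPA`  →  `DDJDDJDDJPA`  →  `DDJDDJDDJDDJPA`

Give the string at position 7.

Every step adds DDJ at the front: s(k+1) = DDJ·s(k).
From DDJDDJDDJDDJPA, 2 further steps: DDJDDJDDJDDJPA → DDJDDJDDJDDJDDJPA → (answer).

DDJDDJDDJDDJDDJDDJPA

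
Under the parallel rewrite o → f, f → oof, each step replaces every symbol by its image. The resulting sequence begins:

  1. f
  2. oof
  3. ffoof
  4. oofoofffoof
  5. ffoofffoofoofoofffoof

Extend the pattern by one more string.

Rewriting the 21 symbols of ffoofffoofoofoofffoof one by one yields oof oof f f oof oof oof f f oof f f oof f f oof oof oof f f oof; concatenated:

oofoofffoofoofoofffoofffoofffoofoofoofffoof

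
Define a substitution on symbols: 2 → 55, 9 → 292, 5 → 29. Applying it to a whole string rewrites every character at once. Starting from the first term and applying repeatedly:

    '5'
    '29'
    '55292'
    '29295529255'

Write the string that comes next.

5529255292292955292552929

Expanding 29295529255: 2→55, 9→292, 2→55, 9→292, 5→29, 5→29, 2→55, 9→292, 2→55, 5→29, 5→29. Concatenated: 55 292 55 292 29 29 55 292 55 29 29.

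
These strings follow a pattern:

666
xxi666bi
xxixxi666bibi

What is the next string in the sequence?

Each term wraps the previous one in xxi on the left and bi on the right.
Applying this once more to xxixxi666bibi:

xxixxixxi666bibibi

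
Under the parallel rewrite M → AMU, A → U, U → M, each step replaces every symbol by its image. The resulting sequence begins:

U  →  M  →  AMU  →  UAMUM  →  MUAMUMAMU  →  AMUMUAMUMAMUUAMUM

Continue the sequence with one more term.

UAMUMAMUMUAMUMAMUUAMUMMUAMUMAMU

φ(AMUMUAMUMAMUUAMUM) expands symbol-by-symbol to U AMU M AMU M U AMU M AMU U AMU M M U AMU M AMU; joining the 17 pieces gives the next term.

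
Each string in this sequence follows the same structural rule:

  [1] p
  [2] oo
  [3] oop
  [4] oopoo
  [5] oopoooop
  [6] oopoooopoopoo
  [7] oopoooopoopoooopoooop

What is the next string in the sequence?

This is a Fibonacci-style word recurrence s(k) = s(k−1)·s(k−2): e.g. oo·p = oop.
Continuing: oopoooopoopoooopoooop · oopoooopoopoo gives term 8.

oopoooopoopoooopoooopoopoooopoopoo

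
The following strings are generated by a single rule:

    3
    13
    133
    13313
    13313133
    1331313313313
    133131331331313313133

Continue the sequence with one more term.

Each term (from the third on) is the previous term followed by the one before it: term 3 = 13·3 = 133.
So term 8 is 133131331331313313133·1331313313313.

1331313313313133131331331313313313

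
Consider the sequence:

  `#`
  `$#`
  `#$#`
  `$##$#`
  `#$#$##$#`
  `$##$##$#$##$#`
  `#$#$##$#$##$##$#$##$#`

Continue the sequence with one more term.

$##$##$#$##$##$#$##$#$##$##$#$##$#

Each term (from the third on) is the two preceding terms concatenated in order: term 3 = #·$# = #$#.
The next term joins $##$##$#$##$# and #$#$##$#$##$##$#$##$#.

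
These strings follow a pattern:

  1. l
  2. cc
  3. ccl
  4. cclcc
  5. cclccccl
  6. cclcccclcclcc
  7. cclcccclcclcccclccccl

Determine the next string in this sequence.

cclcccclcclcccclcccclcclcccclcclcc

This is a Fibonacci-style word recurrence s(k) = s(k−1)·s(k−2): e.g. cc·l = ccl.
The next term joins cclcccclcclcccclccccl and cclcccclcclcc.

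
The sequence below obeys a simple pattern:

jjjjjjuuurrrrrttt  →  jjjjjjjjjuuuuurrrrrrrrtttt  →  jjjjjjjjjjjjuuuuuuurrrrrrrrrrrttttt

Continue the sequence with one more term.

Each string has the form j^{3n} u^{2n-1} r^{3n-1} t^{n+1}, where the shown terms are n = 2, 3, 4.
For the next term, n = 5, so the run lengths are 15, 9, 14, 6.

jjjjjjjjjjjjjjjuuuuuuuuurrrrrrrrrrrrrrtttttt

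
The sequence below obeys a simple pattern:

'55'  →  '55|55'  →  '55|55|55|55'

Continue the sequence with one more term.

s(k+1) = s(k)·|·s(k) — each term doubles the last with '|' between the halves.
Doubling 55|55|55|55 with '|' between the halves:

55|55|55|55|55|55|55|55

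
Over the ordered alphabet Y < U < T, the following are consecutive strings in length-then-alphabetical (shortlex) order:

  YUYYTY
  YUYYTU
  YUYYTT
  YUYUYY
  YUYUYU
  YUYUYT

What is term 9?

Continuing the enumeration 3 steps past YUYUYT: YUYUYT → YUYUUY → YUYUUU → (answer).

YUYUUT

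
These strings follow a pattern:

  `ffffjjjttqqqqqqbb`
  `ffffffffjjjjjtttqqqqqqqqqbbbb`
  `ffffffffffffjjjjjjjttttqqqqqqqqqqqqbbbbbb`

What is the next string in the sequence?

Each string has the form f^{4n} j^{2n+1} t^{n+1} q^{3n+3} b^{2n} (n = 1, 2, …).
At n = 4 the blocks have lengths 16, 9, 5, 15, 8.

ffffffffffffffffjjjjjjjjjtttttqqqqqqqqqqqqqqqbbbbbbbb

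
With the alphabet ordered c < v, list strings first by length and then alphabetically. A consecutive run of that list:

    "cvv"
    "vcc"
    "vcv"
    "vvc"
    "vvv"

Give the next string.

cccc

vvv is the last string of length 3, so the next is the first of length 4: c repeated 4 times.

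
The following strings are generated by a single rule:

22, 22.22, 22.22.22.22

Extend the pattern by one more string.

s(k+1) = s(k)·.·s(k) — each term doubles the last with '.' between the halves.
Doubling 22.22.22.22 with '.' between the halves:

22.22.22.22.22.22.22.22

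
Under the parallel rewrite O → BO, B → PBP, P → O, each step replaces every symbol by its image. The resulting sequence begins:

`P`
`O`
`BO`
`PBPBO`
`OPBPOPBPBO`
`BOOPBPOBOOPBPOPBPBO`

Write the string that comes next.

Applying the rule to each of the 19 symbols of BOOPBPOBOOPBPOPBPBO gives the pieces PBP BO BO O PBP O BO PBP BO BO O PBP O BO O PBP O PBP BO, which concatenate to the answer.

PBPBOBOOPBPOBOPBPBOBOOPBPOBOOPBPOPBPBO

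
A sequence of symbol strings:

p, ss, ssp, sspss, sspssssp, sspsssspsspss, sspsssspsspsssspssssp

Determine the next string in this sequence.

sspsssspsspsssspsssspsspsssspsspss

From term 3 onward, concatenate the last term with the second-to-last: ss·p = ssp, ssp·ss = sspss, …
So term 8 is sspsssspsspsssspssssp·sspsssspsspss.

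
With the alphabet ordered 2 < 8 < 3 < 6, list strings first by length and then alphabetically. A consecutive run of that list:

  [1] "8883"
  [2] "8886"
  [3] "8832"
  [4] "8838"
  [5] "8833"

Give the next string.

8836

Treat 8833 as a base-4 numeral over the given alphabet and add one, carrying through any trailing 6's.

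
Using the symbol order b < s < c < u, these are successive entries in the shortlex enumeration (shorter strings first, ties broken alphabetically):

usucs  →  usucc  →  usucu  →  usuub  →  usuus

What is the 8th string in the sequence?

ucbbb

Continuing the enumeration 3 steps past usuus: usuus → usuuc → usuuu → (answer).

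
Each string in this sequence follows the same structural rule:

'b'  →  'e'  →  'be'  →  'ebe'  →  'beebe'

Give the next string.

ebebeebe

Each term (from the third on) is the two preceding terms concatenated in order: term 3 = b·e = be.
The next term joins ebe and beebe.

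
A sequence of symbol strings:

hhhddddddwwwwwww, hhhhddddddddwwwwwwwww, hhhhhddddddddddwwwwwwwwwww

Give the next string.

Term n consists of n h's, followed by 2n d's, followed by 2n+1 w's, where the shown terms are n = 3, 4, 5.
For the next term, n = 6, so the run lengths are 6, 12, 13.

hhhhhhddddddddddddwwwwwwwwwwwww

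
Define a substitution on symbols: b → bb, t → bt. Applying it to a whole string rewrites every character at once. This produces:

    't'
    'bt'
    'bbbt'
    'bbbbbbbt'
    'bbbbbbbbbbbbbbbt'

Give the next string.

Rewriting the 16 symbols of bbbbbbbbbbbbbbbt one by one yields bb bb bb bb bb bb bb bb bb bb bb bb bb bb bb bt; concatenated:

bbbbbbbbbbbbbbbbbbbbbbbbbbbbbbbt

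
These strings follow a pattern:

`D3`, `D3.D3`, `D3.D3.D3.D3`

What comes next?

D3.D3.D3.D3.D3.D3.D3.D3

s(k+1) = s(k)·.·s(k) — each term doubles the last with '.' between the halves.
One more doubling of D3.D3.D3.D3 gives the answer.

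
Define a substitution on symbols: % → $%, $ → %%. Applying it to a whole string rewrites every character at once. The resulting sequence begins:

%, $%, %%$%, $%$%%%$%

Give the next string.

Expanding $%$%%%$%: $→%%, %→$%, $→%%, %→$%, %→$%, %→$%, $→%%, %→$%. Concatenated: %% $% %% $% $% $% %% $%.

%%$%%%$%$%$%%%$%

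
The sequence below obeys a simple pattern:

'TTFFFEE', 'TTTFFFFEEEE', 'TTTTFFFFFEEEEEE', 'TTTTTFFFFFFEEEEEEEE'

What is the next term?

TTTTTTFFFFFFFEEEEEEEEEE

Each string has the form T^{n+1} F^{n+2} E^{2n} (n = 1, 2, …).
Setting n = 5 gives 6, 7, 10 characters in each block.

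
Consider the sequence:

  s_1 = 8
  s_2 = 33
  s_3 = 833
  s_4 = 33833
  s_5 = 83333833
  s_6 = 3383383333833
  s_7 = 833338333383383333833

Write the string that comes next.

3383383333833833338333383383333833

From term 3 onward, concatenate the second-to-last term with the last: 8·33 = 833, 33·833 = 33833, …
So term 8 is 3383383333833·833338333383383333833.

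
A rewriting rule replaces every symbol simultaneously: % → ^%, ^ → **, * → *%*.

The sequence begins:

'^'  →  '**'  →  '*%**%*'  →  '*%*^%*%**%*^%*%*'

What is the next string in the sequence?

*%*^%*%***^%*%*^%*%**%*^%*%***^%*%*^%*%*

Replace each of the 16 characters of *%*^%*%**%*^%*%* in place — *%* ^% *%* ** ^% *%* ^% *%* *%* ^% *%* ** ^% *%* ^% *%* — and concatenate.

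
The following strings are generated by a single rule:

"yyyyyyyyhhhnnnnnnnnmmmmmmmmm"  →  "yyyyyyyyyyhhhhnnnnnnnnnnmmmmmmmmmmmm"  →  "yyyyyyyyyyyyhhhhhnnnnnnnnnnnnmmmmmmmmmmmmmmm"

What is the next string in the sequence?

yyyyyyyyyyyyyyhhhhhhnnnnnnnnnnnnnnmmmmmmmmmmmmmmmmmm

Reading off run lengths: y runs 8, 10, 12; h runs 3, 4, 5; n runs 8, 10, 12; m runs 9, 12, 15 — each is linear in n, where the shown terms are n = 3, 4, 5.
Setting n = 6 gives 14, 6, 14, 18 characters in each block.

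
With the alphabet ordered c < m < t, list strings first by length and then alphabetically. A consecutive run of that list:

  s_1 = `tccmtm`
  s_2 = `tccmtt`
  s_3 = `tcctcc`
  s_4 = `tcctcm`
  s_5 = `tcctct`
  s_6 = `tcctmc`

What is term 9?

tccttc

Advancing 3 positions from tcctmc through tcctmc → tcctmm → tcctmt reaches term 9.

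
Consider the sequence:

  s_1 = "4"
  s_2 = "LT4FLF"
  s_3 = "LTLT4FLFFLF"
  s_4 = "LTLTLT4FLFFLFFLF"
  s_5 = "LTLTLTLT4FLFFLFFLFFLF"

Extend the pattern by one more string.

s(k+1) = LT·s(k)·FLF, so each term gains LT as a prefix and FLF as a suffix.
Applying this once more to LTLTLTLT4FLFFLFFLFFLF:

LTLTLTLTLT4FLFFLFFLFFLFFLF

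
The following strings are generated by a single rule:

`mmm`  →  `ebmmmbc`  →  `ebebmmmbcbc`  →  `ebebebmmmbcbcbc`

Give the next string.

ebebebebmmmbcbcbcbc

Every step adds eb to the front and bc to the end of the previous string.
So the next term is eb·ebebebmmmbcbcbc·bc.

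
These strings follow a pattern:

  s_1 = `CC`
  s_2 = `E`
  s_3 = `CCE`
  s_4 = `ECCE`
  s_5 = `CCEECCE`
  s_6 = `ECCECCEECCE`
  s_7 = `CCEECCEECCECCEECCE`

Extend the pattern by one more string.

ECCECCEECCECCEECCEECCECCEECCE

This is a Fibonacci-style word recurrence s(k) = s(k−2)·s(k−1): e.g. CC·E = CCE.
Continuing: ECCECCEECCE · CCEECCEECCECCEECCE gives term 8.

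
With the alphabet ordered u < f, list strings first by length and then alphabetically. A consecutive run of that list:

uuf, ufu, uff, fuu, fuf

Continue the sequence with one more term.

ffu

The successor of fuf increments the rightmost position that isn't already f and resets every position after it to u.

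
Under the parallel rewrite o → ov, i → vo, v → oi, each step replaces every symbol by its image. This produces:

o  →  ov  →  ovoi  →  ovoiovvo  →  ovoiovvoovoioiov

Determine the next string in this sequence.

Rewriting the 16 symbols of ovoiovvoovoioiov one by one yields ov oi ov vo ov oi oi ov ov oi ov vo ov vo ov oi; concatenated:

ovoiovvoovoioiovovoiovvoovvoovoi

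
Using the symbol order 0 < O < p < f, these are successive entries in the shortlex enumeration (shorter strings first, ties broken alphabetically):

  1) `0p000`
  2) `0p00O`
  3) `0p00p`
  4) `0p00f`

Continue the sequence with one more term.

0p0O0

Treat 0p00f as a base-4 numeral over the given alphabet and add one, carrying through any trailing f's.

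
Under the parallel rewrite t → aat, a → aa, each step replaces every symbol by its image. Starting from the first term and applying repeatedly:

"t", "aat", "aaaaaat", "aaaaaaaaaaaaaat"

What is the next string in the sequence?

φ(aaaaaaaaaaaaaat) expands symbol-by-symbol to aa aa aa aa aa aa aa aa aa aa aa aa aa aa aat; joining the 15 pieces gives the next term.

aaaaaaaaaaaaaaaaaaaaaaaaaaaaaat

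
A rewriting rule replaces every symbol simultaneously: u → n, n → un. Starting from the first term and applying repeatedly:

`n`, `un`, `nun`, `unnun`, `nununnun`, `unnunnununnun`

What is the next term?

nununnununnunnununnun

Replace each of the 13 characters of unnunnununnun in place — n un un n un un n un n un un n un — and concatenate.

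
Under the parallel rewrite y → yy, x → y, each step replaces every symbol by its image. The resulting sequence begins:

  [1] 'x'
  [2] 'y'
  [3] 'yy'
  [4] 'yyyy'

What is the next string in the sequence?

yyyyyyyy

Rewriting each symbol of yyyy: y→yy, y→yy, y→yy, y→yy, which concatenates to yy yy yy yy.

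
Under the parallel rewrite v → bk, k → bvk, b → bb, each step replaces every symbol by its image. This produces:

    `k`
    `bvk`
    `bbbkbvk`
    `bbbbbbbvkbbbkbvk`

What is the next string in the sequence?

bbbbbbbbbbbbbbbkbvkbbbbbbbvkbbbkbvk

Applying the rule to each of the 16 symbols of bbbbbbbvkbbbkbvk gives the pieces bb bb bb bb bb bb bb bk bvk bb bb bb bvk bb bk bvk, which concatenate to the answer.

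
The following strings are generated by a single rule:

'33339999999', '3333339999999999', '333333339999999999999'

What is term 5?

The n-th term is 2n 3's then 3n+1 9's, where the shown terms are n = 2, 3, 4.
Setting n = 6 gives 12, 19 characters in each block.

3333333333339999999999999999999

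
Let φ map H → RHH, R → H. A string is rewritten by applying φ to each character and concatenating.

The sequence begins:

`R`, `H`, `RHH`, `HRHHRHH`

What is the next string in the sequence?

RHHHRHHRHHHRHHRHH

Rewriting each symbol of HRHHRHH: H→RHH, R→H, H→RHH, H→RHH, R→H, H→RHH, H→RHH, which concatenates to RHH H RHH RHH H RHH RHH.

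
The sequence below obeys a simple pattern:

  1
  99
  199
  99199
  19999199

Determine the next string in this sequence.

9919919999199

From term 3 onward, concatenate the second-to-last term with the last: 1·99 = 199, 99·199 = 99199, …
So term 6 is 99199·19999199.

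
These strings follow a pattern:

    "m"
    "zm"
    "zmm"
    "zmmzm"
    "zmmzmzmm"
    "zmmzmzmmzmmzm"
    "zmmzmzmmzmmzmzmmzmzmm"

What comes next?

Each term (from the third on) is the previous term followed by the one before it: term 3 = zm·m = zmm.
Continuing: zmmzmzmmzmmzmzmmzmzmm · zmmzmzmmzmmzm gives term 8.

zmmzmzmmzmmzmzmmzmzmmzmmzmzmmzmmzm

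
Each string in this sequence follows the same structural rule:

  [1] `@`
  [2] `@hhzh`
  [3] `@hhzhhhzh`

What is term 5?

@hhzhhhzhhhzhhhzh

Every step adds hhzh to the end: s(k+1) = s(k)·hhzh.
From @hhzhhhzh, 2 further steps: @hhzhhhzh → @hhzhhhzhhhzh → (answer).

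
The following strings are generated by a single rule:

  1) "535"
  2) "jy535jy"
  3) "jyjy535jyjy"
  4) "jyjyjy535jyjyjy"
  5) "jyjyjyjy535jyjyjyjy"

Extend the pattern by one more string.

jyjyjyjyjy535jyjyjyjyjy

s(k+1) = jy·s(k)·jy, so each term gains jy as a prefix and jy as a suffix.
One more step from jyjyjyjy535jyjyjyjy gives the answer.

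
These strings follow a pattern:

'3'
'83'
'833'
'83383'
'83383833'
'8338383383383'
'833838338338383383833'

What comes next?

This is a Fibonacci-style word recurrence s(k) = s(k−1)·s(k−2): e.g. 83·3 = 833.
The next term joins 833838338338383383833 and 8338383383383.

8338383383383833838338338383383383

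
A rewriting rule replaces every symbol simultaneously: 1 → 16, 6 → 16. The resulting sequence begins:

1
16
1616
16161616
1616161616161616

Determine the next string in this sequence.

Applying the rule to each of the 16 symbols of 1616161616161616 gives the pieces 16 16 16 16 16 16 16 16 16 16 16 16 16 16 16 16, which concatenate to the answer.

16161616161616161616161616161616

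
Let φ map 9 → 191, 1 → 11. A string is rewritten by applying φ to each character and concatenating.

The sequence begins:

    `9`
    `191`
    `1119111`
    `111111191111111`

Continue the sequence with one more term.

1111111111111119111111111111111

φ(111111191111111) expands symbol-by-symbol to 11 11 11 11 11 11 11 191 11 11 11 11 11 11 11; joining the 15 pieces gives the next term.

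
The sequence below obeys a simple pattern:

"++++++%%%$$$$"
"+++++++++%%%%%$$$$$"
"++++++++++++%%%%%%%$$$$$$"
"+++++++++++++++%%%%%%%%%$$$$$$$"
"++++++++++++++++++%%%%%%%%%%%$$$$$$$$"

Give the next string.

+++++++++++++++++++++%%%%%%%%%%%%%$$$$$$$$$

The n-th term is 3n+3 +'s then 2n+1 %'s then n+3 $'s (n = 1, 2, …).
At n = 6 the blocks have lengths 21, 13, 9.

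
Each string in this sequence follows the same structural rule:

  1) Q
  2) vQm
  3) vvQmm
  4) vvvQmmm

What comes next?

Every step adds v to the front and m to the end of the previous string.
Applying this once more to vvvQmmm:

vvvvQmmmm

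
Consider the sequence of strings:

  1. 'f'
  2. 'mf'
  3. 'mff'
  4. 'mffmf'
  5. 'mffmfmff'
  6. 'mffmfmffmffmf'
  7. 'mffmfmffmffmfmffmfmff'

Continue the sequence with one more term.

mffmfmffmffmfmffmfmffmffmfmffmffmf

This is a Fibonacci-style word recurrence s(k) = s(k−1)·s(k−2): e.g. mf·f = mff.
So term 8 is mffmfmffmffmfmffmfmff·mffmfmffmffmf.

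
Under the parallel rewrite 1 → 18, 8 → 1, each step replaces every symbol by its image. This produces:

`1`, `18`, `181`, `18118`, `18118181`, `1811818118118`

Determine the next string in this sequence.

φ(1811818118118) expands symbol-by-symbol to 18 1 18 18 1 18 1 18 18 1 18 18 1; joining the 13 pieces gives the next term.

181181811811818118181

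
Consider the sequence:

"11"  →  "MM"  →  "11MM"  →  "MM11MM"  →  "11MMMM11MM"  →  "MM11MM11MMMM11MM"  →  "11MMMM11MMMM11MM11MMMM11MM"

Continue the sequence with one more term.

From term 3 onward, concatenate the second-to-last term with the last: 11·MM = 11MM, MM·11MM = MM11MM, …
Continuing: MM11MM11MMMM11MM · 11MMMM11MMMM11MM11MMMM11MM gives term 8.

MM11MM11MMMM11MM11MMMM11MMMM11MM11MMMM11MM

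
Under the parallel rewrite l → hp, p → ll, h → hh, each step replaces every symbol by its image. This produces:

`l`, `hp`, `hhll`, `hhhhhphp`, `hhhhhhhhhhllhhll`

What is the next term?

Rewriting the 16 symbols of hhhhhhhhhhllhhll one by one yields hh hh hh hh hh hh hh hh hh hh hp hp hh hh hp hp; concatenated:

hhhhhhhhhhhhhhhhhhhhhphphhhhhphp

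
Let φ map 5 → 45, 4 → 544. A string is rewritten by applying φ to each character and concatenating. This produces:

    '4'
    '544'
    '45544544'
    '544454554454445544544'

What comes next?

4554454454445544454554454445544544544454554454445544544

φ(544454554454445544544) expands symbol-by-symbol to 45 544 544 544 45 544 45 45 544 544 45 544 544 544 45 45 544 544 45 544 544; joining the 21 pieces gives the next term.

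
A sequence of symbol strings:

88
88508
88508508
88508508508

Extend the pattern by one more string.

The strings grow by a fixed suffix 508 each time.
Applying this once more to 88508508508:

88508508508508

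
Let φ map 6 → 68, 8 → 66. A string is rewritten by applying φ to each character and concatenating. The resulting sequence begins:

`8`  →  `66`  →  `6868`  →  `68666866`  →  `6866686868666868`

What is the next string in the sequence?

Rewriting the 16 symbols of 6866686868666868 one by one yields 68 66 68 68 68 66 68 66 68 66 68 68 68 66 68 66; concatenated:

68666868686668666866686868666866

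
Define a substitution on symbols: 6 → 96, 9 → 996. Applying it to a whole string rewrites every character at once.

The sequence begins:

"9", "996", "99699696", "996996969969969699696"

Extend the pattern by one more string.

Rewriting the 21 symbols of 996996969969969699696 one by one yields 996 996 96 996 996 96 996 96 996 996 96 996 996 96 996 96 996 996 96 996 96; concatenated:

9969969699699696996969969969699699696996969969969699696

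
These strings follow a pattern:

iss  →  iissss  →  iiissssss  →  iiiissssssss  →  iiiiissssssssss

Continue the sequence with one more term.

iiiiiissssssssssss

The n-th term is n i's then 2n s's (n = 1, 2, …).
At n = 6 the blocks have lengths 6, 12.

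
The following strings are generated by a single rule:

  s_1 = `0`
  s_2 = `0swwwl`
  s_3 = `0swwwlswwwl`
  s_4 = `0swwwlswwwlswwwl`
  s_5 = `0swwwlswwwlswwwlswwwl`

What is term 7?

Each term is the previous one with swwwl appended.
From 0swwwlswwwlswwwlswwwl, 2 further steps: 0swwwlswwwlswwwlswwwl → 0swwwlswwwlswwwlswwwlswwwl → (answer).

0swwwlswwwlswwwlswwwlswwwlswwwl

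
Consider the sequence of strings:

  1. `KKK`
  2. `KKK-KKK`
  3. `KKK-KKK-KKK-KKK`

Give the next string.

Each string is two copies of the previous one joined by '-'.
Doubling KKK-KKK-KKK-KKK with '-' between the halves:

KKK-KKK-KKK-KKK-KKK-KKK-KKK-KKK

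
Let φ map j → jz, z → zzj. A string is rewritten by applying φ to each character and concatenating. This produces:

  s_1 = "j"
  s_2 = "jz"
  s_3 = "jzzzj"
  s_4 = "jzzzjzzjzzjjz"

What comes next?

Applying the rule to each of the 13 symbols of jzzzjzzjzzjjz gives the pieces jz zzj zzj zzj jz zzj zzj jz zzj zzj jz jz zzj, which concatenate to the answer.

jzzzjzzjzzjjzzzjzzjjzzzjzzjjzjzzzj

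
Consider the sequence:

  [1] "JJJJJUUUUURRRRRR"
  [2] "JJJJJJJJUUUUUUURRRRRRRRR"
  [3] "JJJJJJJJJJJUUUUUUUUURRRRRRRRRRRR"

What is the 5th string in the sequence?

JJJJJJJJJJJJJJJJJUUUUUUUUUUUUURRRRRRRRRRRRRRRRRR

Reading off run lengths: J runs 5, 8, 11; U runs 5, 7, 9; R runs 6, 9, 12 — each is linear in n (n = 1, 2, …).
Setting n = 5 gives 17, 13, 18 characters in each block.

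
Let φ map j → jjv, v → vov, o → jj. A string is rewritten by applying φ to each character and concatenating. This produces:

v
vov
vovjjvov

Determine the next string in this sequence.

Rewriting each symbol of vovjjvov: v→vov, o→jj, v→vov, j→jjv, j→jjv, v→vov, o→jj, v→vov, which concatenates to vov jj vov jjv jjv vov jj vov.

vovjjvovjjvjjvvovjjvov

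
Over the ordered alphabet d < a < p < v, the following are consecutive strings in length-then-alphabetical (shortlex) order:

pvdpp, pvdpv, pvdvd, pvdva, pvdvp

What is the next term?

Treat pvdvp as a base-4 numeral over the given alphabet and add one, carrying through any trailing v's.

pvdvv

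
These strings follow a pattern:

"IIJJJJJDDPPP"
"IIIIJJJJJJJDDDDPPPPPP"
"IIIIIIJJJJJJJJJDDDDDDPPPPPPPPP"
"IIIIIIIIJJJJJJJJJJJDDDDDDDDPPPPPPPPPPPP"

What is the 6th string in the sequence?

IIIIIIIIIIIIJJJJJJJJJJJJJJJDDDDDDDDDDDDPPPPPPPPPPPPPPPPPP

Each string has the form I^{2n} J^{2n+3} D^{2n} P^{3n} (n = 1, 2, …).
At n = 6 the blocks have lengths 12, 15, 12, 18.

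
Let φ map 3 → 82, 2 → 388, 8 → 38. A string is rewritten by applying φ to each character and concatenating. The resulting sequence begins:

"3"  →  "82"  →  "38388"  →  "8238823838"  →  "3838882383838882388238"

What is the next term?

Applying the rule to each of the 22 symbols of 3838882383838882388238 gives the pieces 82 38 82 38 38 38 388 82 38 82 38 82 38 38 38 388 82 38 38 388 82 38, which concatenate to the answer.

82388238383838882388238823838383888238383888238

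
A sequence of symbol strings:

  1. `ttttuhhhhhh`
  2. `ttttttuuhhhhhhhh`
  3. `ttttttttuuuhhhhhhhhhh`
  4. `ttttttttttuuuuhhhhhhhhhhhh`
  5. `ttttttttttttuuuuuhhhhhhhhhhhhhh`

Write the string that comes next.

ttttttttttttttuuuuuuhhhhhhhhhhhhhhhh

Term n consists of 2n-2 t's, followed by n-2 u's, followed by 2n h's, where the shown terms are n = 3, 4, 5, 6, 7.
At n = 8 the blocks have lengths 14, 6, 16.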